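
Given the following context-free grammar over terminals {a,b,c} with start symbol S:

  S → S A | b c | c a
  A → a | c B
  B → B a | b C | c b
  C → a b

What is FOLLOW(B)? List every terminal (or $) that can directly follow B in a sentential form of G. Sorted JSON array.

Compute FIRST by fixpoint:
pass 1:
  A via A→a: +{a}
  A via A→c B: +{c}
  B via B→b C: +{b}
  B via B→c b: +{c}
  C via C→a b: +{a}
  S via S→b c: +{b}
  S via S→c a: +{c}
  S: {b,c}  A: {a,c}  B: {b,c}  C: {a}
pass 2: (stable)
  S: {b,c}  A: {a,c}  B: {b,c}  C: {a}

FOLLOW iteration:
FOLLOW(S) := {$}
iter 1:
  B→B a: FOLLOW(B) ⊇ FIRST(a) = {a}; new: +{a}
  B→b C: FOLLOW(C) ⊇ FOLLOW(B) ⊇ {a}; new: +{a}
  S→S A: FOLLOW(S) ⊇ FIRST(A) = {a,c}; new: +{a,c}
  S→S A: FOLLOW(A) ⊇ FOLLOW(S) ⊇ {$,a,c}; new: +{$,a,c}
  FOLLOW(S)={$,a,c}  FOLLOW(A)={$,a,c}  FOLLOW(B)={a}  FOLLOW(C)={a}
iter 2:
  A→c B: FOLLOW(B) ⊇ FOLLOW(A) ⊇ {$,a,c}; new: +{$,c}
  B→b C: FOLLOW(C) ⊇ FOLLOW(B) ⊇ {$,a,c}; new: +{$,c}
  FOLLOW(S)={$,a,c}  FOLLOW(A)={$,a,c}  FOLLOW(B)={$,a,c}  FOLLOW(C)={$,a,c}
iter 3: (no change)
  FOLLOW(S)={$,a,c}  FOLLOW(A)={$,a,c}  FOLLOW(B)={$,a,c}  FOLLOW(C)={$,a,c}

FOLLOW(B) = ["$", "a", "c"]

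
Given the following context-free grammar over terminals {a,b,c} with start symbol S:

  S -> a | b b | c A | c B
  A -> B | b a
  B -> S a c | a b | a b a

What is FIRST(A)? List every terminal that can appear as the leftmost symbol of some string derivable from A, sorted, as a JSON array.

Compute FIRST by fixpoint:
[1]
  A via A→b a: +{b}
  B via B→a b: +{a}
  S via S→a: +{a}
  S via S→b b: +{b}
  S via S→c A: +{c}
  FIRST[S]={a,b,c}  FIRST[A]={b}  FIRST[B]={a}
[2]
  A via A→B: +{a}
  B via B→S a c: +{b,c}
  FIRST[S]={a,b,c}  FIRST[A]={a,b}  FIRST[B]={a,b,c}
[3]
  A via A→B: +{c}
  FIRST[S]={a,b,c}  FIRST[A]={a,b,c}  FIRST[B]={a,b,c}
[4] (no change)
  FIRST[S]={a,b,c}  FIRST[A]={a,b,c}  FIRST[B]={a,b,c}

FIRST(A) = ["a", "b", "c"]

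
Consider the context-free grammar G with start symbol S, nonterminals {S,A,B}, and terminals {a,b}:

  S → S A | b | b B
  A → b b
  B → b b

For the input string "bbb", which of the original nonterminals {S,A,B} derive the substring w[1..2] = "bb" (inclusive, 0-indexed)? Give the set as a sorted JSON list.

Convert to CNF:
  S -> S A | T0 B | b
  A -> T0 T0
  B -> T0 T0
  T0 -> b

CYK table (by increasing span) — only the sub-triangle for w[1..2]:
  T[1,1] 'b' = {S,T0}  orig:{S}
  T[2,2] 'b' = {S,T0}  orig:{S}
  T[1,2] 'bb' = {A,B}

Original NTs in T[1,2] deriving "bb": ["A", "B"]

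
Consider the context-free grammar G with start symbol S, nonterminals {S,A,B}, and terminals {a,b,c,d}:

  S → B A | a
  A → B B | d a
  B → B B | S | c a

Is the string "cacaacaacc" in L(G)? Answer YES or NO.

Convert to CNF:
  S -> B A | a
  A -> B B | T0 T1
  B -> B A | B B | T2 T1 | a
  T0 -> d
  T1 -> a
  T2 -> c

Fill CYK table bottom-up:
  [0..0]={T2}  "c"  orig:{}
  [1..1]={B,S,T1}  "a"  orig:{B,S}
  [2..2]={T2}  "c"  orig:{}
  [3..3]={B,S,T1}  "a"  orig:{B,S}
  [4..4]={B,S,T1}  "a"  orig:{B,S}
  [5..5]={T2}  "c"  orig:{}
  [6..6]={B,S,T1}  "a"  orig:{B,S}
  [7..7]={B,S,T1}  "a"  orig:{B,S}
  [8..8]={T2}  "c"  orig:{}
  [9..9]={T2}  "c"  orig:{}
  [0..1]={B}  "ca"
  [1..2]=∅  "ac"
  [2..3]={B}  "ca"
  [3..4]={A,B}  "aa"
  [4..5]=∅  "ac"
  [5..6]={B}  "ca"
  [6..7]={A,B}  "aa"
  [7..8]=∅  "ac"
  [8..9]=∅  "cc"
  [0..2]=∅  "cac"
  [1..3]={A,B}  "aca"
  [2..4]={A,B}  "caa"
  [3..5]=∅  "aac"
  [4..6]={A,B}  "aca"
  [5..7]={A,B}  "caa"
  [6..8]=∅  "aac"
  [7..9]=∅  "acc"
  [0..3]={A,B}  "caca"
  [1..4]={A,B,S}  "acaa"
  [2..5]=∅  "caac"
  [3..6]={A,B,S}  "aaca"
  [4..7]={A,B,S}  "acaa"
  [5..8]=∅  "caac"
  [6..9]=∅  "aacc"
  [0..4]={A,B,S}  "cacaa"
  [1..5]=∅  "acaac"
  [2..6]={A,B,S}  "caaca"
  [3..7]={A,B,S}  "aacaa"
  [4..8]=∅  "acaac"
  [5..9]=∅  "caacc"
  [0..5]=∅  "cacaac"
  [1..6]={A,B,S}  "acaaca"
  [2..7]={A,B,S}  "caacaa"
  [3..8]=∅  "aacaac"
  [4..9]=∅  "acaacc"
  [0..6]={A,B,S}  "cacaaca"
  [1..7]={A,B,S}  "acaacaa"
  [2..8]=∅  "caacaac"
  [3..9]=∅  "aacaacc"
  [0..7]={A,B,S}  "cacaacaa"
  [1..8]=∅  "acaacaac"
  [2..9]=∅  "caacaacc"
  [0..8]=∅  "cacaacaac"
  [1..9]=∅  "acaacaacc"
  [0..9]=∅  "cacaacaacc"

S ∉ T[0,9] ⇒ NO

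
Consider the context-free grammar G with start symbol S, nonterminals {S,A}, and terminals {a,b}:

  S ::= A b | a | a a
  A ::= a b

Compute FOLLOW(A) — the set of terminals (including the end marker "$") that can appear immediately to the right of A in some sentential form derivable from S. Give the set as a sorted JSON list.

Compute FIRST by fixpoint:
round 1:
  A via A→a b: +{a}
  S via S→A b: +{a}
  S: {a}  A: {a}
round 2: (stable)
  S: {a}  A: {a}

FOLLOW iteration:
initialize: $ ∈ FOLLOW(S)
[1]
  S→A b: FOLLOW(A) ⊇ FIRST(b) = {b}; new: +{b}
  FOLLOW[S]={$}  FOLLOW[A]={b}
[2] (no change)
  FOLLOW[S]={$}  FOLLOW[A]={b}

FOLLOW(A) = ["b"]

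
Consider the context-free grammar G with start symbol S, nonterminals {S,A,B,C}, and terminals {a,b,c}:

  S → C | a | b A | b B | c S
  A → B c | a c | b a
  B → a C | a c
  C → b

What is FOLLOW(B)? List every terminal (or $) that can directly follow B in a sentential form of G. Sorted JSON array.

Compute FIRST by fixpoint:
iter 1:
  A via A→a c: +{a}
  A via A→b a: +{b}
  B via B→a C: +{a}
  C via C→b: +{b}
  S via S→C: +{b}
  S via S→a: +{a}
  S via S→c S: +{c}
  FIRST[S]={a,b,c}  FIRST[A]={a,b}  FIRST[B]={a}  FIRST[C]={b}
iter 2: (stable)
  FIRST[S]={a,b,c}  FIRST[A]={a,b}  FIRST[B]={a}  FIRST[C]={b}

Compute FOLLOW by fixpoint:
initialize: $ ∈ FOLLOW(S)
round 1:
  A→B c: FOLLOW(B) ⊇ FIRST(c) = {c}; new: +{c}
  B→a C: FOLLOW(C) ⊇ FOLLOW(B) ⊇ {c}; new: +{c}
  S→C: FOLLOW(C) ⊇ FOLLOW(S) ⊇ {$}; new: +{$}
  S→b A: FOLLOW(A) ⊇ FOLLOW(S) ⊇ {$}; new: +{$}
  S→b B: FOLLOW(B) ⊇ FOLLOW(S) ⊇ {$}; new: +{$}
  S: {$}  A: {$}  B: {$,c}  C: {$,c}
round 2: — fixpoint
  S: {$}  A: {$}  B: {$,c}  C: {$,c}

FOLLOW(B) = ["$", "c"]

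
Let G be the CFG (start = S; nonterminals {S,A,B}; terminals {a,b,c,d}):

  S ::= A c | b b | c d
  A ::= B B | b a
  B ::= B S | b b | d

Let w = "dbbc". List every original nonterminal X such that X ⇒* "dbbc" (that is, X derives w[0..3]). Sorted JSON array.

CNF form of G:
  S -> A T2 | T0 T0 | T2 T3
  A -> B B | T0 T1
  B -> B S | T0 T0 | d
  T0 -> b
  T1 -> a
  T2 -> c
  T3 -> d

Fill CYK table bottom-up, restricted to cells inside w[0..3]:
  cell(0,0) d: {B,T3}  orig:{B}
  cell(1,1) b: {T0}  orig:{}
  cell(2,2) b: {T0}  orig:{}
  cell(3,3) c: {T2}  orig:{}
  cell(0,1) db: ∅
  cell(1,2) bb: {B,S}
  cell(2,3) bc: ∅
  cell(0,2) dbb: {A,B}
  cell(1,3) bbc: ∅
  cell(0,3) dbbc: {S}

Original NTs in T[0,3] deriving "dbbc": ["S"]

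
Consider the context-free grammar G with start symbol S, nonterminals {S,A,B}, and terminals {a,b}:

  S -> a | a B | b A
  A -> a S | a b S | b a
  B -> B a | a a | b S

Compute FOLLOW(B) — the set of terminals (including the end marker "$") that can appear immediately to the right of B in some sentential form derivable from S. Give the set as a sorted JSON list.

FIRST iteration:
round 1:
  A via A→a S: +{a}
  A via A→b a: +{b}
  B via B→a a: +{a}
  B via B→b S: +{b}
  S via S→a: +{a}
  S via S→b A: +{b}
  FIRST[S]={a,b}  FIRST[A]={a,b}  FIRST[B]={a,b}
round 2: (no change)
  FIRST[S]={a,b}  FIRST[A]={a,b}  FIRST[B]={a,b}

Compute FOLLOW by fixpoint:
FOLLOW(S) := {$}
pass 1:
  B→B a: FOLLOW(B) ⊇ FIRST(a) = {a}; new: +{a}
  B→b S: FOLLOW(S) ⊇ FOLLOW(B) ⊇ {a}; new: +{a}
  S→a B: FOLLOW(B) ⊇ FOLLOW(S) ⊇ {$,a}; new: +{$}
  S→b A: FOLLOW(A) ⊇ FOLLOW(S) ⊇ {$,a}; new: +{$,a}
  FOLLOW[S]={$,a}  FOLLOW[A]={$,a}  FOLLOW[B]={$,a}
pass 2: done
  FOLLOW[S]={$,a}  FOLLOW[A]={$,a}  FOLLOW[B]={$,a}

FOLLOW(B) = ["$", "a"]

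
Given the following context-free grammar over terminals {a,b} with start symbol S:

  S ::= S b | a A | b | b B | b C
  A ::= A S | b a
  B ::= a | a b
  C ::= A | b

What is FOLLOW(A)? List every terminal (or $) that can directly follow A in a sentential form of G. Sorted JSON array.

FIRST iteration:
round 1:
  A via A→b a: +{b}
  B via B→a: +{a}
  C via C→A: +{b}
  S via S→a A: +{a}
  S via S→b: +{b}
  S: {a,b}  A: {b}  B: {a}  C: {b}
round 2: done
  S: {a,b}  A: {b}  B: {a}  C: {b}

FOLLOW sets:
seed FOLLOW(S) with $
[1]
  A→A S: FOLLOW(A) ⊇ FIRST(S) = {a,b}; new: +{a,b}
  A→A S: FOLLOW(S) ⊇ FOLLOW(A) ⊇ {a,b}; new: +{a,b}
  S→a A: FOLLOW(A) ⊇ FOLLOW(S) ⊇ {$,a,b}; new: +{$}
  S→b B: FOLLOW(B) ⊇ FOLLOW(S) ⊇ {$,a,b}; new: +{$,a,b}
  S→b C: FOLLOW(C) ⊇ FOLLOW(S) ⊇ {$,a,b}; new: +{$,a,b}
  S: {$,a,b}  A: {$,a,b}  B: {$,a,b}  C: {$,a,b}
[2] (stable)
  S: {$,a,b}  A: {$,a,b}  B: {$,a,b}  C: {$,a,b}

FOLLOW(A) = ["$", "a", "b"]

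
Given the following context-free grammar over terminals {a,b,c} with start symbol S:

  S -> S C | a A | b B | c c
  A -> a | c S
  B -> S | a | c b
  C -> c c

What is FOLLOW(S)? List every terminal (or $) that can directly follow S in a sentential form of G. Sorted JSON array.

FIRST sets, iterate to fixpoint:
iter 1:
  A via A→a: +{a}
  A via A→c S: +{c}
  B via B→a: +{a}
  B via B→c b: +{c}
  C via C→c c: +{c}
  S via S→a A: +{a}
  S via S→b B: +{b}
  S via S→c c: +{c}
  FIRST[S]={a,b,c}  FIRST[A]={a,c}  FIRST[B]={a,c}  FIRST[C]={c}
iter 2:
  B via B→S: +{b}
  FIRST[S]={a,b,c}  FIRST[A]={a,c}  FIRST[B]={a,b,c}  FIRST[C]={c}
iter 3: (no change)
  FIRST[S]={a,b,c}  FIRST[A]={a,c}  FIRST[B]={a,b,c}  FIRST[C]={c}

FOLLOW iteration:
initialize: $ ∈ FOLLOW(S)
round 1:
  S→S C: FOLLOW(S) ⊇ FIRST(C) = {c}; new: +{c}
  S→S C: FOLLOW(C) ⊇ FOLLOW(S) ⊇ {$,c}; new: +{$,c}
  S→a A: FOLLOW(A) ⊇ FOLLOW(S) ⊇ {$,c}; new: +{$,c}
  S→b B: FOLLOW(B) ⊇ FOLLOW(S) ⊇ {$,c}; new: +{$,c}
  FOLLOW(S)={$,c}  FOLLOW(A)={$,c}  FOLLOW(B)={$,c}  FOLLOW(C)={$,c}
round 2: (no change)
  FOLLOW(S)={$,c}  FOLLOW(A)={$,c}  FOLLOW(B)={$,c}  FOLLOW(C)={$,c}

FOLLOW(S) = ["$", "c"]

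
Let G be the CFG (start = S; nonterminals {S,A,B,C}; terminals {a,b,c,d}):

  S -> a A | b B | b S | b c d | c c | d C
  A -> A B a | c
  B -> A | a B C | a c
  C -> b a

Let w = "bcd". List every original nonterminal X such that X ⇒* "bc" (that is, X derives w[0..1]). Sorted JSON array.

CNF form of G:
  S -> T0 A | T1 T1 | T2 B | T2 S | T2 X7 | T3 C
  A -> A X4 | c
  B -> A X5 | T0 T1 | T0 X6 | c
  C -> T2 T0
  T0 -> a
  T1 -> c
  T2 -> b
  T3 -> d
  X4 -> B T0
  X5 -> B T0
  X6 -> B C
  X7 -> T1 T3

CYK table (by increasing span) (cells [i..j] with 0 ≤ i ≤ j ≤ 1 only):
  T[0,0] 'b' = {T2}  orig:{}
  T[1,1] 'c' = {A,B,T1}  orig:{A,B}
  T[0,1] 'bc' = {S}

Original NTs in T[0,1] deriving "bc": ["S"]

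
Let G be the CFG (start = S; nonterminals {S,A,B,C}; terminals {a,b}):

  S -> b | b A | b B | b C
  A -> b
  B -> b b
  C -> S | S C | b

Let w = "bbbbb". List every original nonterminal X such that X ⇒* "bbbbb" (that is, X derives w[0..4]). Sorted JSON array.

CNF form of G:
  S -> T0 A | T0 B | T0 C | b
  A -> b
  B -> T0 T0
  C -> S C | T0 A | T0 B | T0 C | b
  T0 -> b

CYK fill — only the sub-triangle for w[0..4]:
  T[0,0] 'b' = {A,C,S,T0}  orig:{A,C,S}
  T[1,1] 'b' = {A,C,S,T0}  orig:{A,C,S}
  T[2,2] 'b' = {A,C,S,T0}  orig:{A,C,S}
  T[3,3] 'b' = {A,C,S,T0}  orig:{A,C,S}
  T[4,4] 'b' = {A,C,S,T0}  orig:{A,C,S}
  T[0,1] 'bb' = {B,C,S}
  T[1,2] 'bb' = {B,C,S}
  T[2,3] 'bb' = {B,C,S}
  T[3,4] 'bb' = {B,C,S}
  T[0,2] 'bbb' = {C,S}
  T[1,3] 'bbb' = {C,S}
  T[2,4] 'bbb' = {C,S}
  T[0,3] 'bbbb' = {C,S}
  T[1,4] 'bbbb' = {C,S}
  T[0,4] 'bbbbb' = {C,S}

Original NTs in T[0,4] deriving "bbbbb": ["C", "S"]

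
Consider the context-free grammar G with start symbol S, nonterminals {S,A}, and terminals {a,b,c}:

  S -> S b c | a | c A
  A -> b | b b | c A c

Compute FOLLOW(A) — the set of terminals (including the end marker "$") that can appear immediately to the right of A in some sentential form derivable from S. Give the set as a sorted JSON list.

FIRST iteration:
pass 1:
  A via A→b: +{b}
  A via A→c A c: +{c}
  S via S→a: +{a}
  S via S→c A: +{c}
  S: {a,c}  A: {b,c}
pass 2: (no change)
  S: {a,c}  A: {b,c}

FOLLOW iteration:
FOLLOW(S) := {$}
pass 1:
  A→c A c: FOLLOW(A) ⊇ FIRST(c) = {c}; new: +{c}
  S→S b c: FOLLOW(S) ⊇ FIRST(b) = {b}; new: +{b}
  S→c A: FOLLOW(A) ⊇ FOLLOW(S) ⊇ {$,b}; new: +{$,b}
  FOLLOW(S)={$,b}  FOLLOW(A)={$,b,c}
pass 2: done
  FOLLOW(S)={$,b}  FOLLOW(A)={$,b,c}

FOLLOW(A) = ["$", "b", "c"]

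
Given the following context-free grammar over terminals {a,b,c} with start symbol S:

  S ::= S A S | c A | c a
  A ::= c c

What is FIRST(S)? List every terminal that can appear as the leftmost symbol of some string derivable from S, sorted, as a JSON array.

Compute FIRST by fixpoint:
round 1:
  A via A→c c: +{c}
  S via S→c A: +{c}
  S: {c}  A: {c}
round 2: (no change)
  S: {c}  A: {c}

FIRST(S) = ["c"]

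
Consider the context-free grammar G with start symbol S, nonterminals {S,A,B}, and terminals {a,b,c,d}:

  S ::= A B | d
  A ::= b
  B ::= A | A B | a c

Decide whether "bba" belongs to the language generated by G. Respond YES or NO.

CNF form of G:
  S -> A B | d
  A -> b
  B -> A B | T0 T1 | b
  T0 -> a
  T1 -> c

Fill CYK table bottom-up:
  T[0,0] 'b' = {A,B}
  T[1,1] 'b' = {A,B}
  T[2,2] 'a' = {T0}  orig:{}
  T[0,1] 'bb' = {B,S}
  T[1,2] 'ba' = ∅
  T[0,2] 'bba' = ∅

S ∉ T[0,2] ⇒ NO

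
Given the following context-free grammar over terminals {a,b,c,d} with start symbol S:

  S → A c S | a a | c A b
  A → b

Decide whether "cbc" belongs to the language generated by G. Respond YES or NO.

Convert to CNF:
  S -> A X3 | T0 X4 | T1 T1
  A -> b
  T0 -> c
  T1 -> a
  T2 -> b
  X3 -> T0 S
  X4 -> A T2

CYK table (by increasing span):
  T[0,0] 'c' = {T0}  orig:{}
  T[1,1] 'b' = {A,T2}  orig:{A}
  T[2,2] 'c' = {T0}  orig:{}
  T[0,1] 'cb' = ∅
  T[1,2] 'bc' = ∅
  T[0,2] 'cbc' = ∅

S ∉ T[0,2] ⇒ NO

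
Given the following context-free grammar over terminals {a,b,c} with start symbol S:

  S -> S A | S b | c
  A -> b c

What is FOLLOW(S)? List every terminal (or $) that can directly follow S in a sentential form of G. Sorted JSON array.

FIRST sets, iterate to fixpoint:
pass 1:
  A via A→b c: +{b}
  S via S→c: +{c}
  S: {c}  A: {b}
pass 2: — fixpoint
  S: {c}  A: {b}

Compute FOLLOW by fixpoint:
seed FOLLOW(S) with $
pass 1:
  S→S A: FOLLOW(S) ⊇ FIRST(A) = {b}; new: +{b}
  S→S A: FOLLOW(A) ⊇ FOLLOW(S) ⊇ {$,b}; new: +{$,b}
  FOLLOW[S]={$,b}  FOLLOW[A]={$,b}
pass 2: done
  FOLLOW[S]={$,b}  FOLLOW[A]={$,b}

FOLLOW(S) = ["$", "b"]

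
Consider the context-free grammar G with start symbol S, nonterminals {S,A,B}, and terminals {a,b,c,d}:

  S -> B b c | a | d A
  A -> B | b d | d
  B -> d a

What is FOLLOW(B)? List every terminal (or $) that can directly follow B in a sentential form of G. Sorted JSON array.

Compute FIRST by fixpoint:
pass 1:
  A via A→b d: +{b}
  A via A→d: +{d}
  B via B→d a: +{d}
  S via S→B b c: +{d}
  S via S→a: +{a}
  S: {a,d}  A: {b,d}  B: {d}
pass 2: (no change)
  S: {a,d}  A: {b,d}  B: {d}

FOLLOW iteration:
FOLLOW(S) := {$}
pass 1:
  S→B b c: FOLLOW(B) ⊇ FIRST(b) = {b}; new: +{b}
  S→d A: FOLLOW(A) ⊇ FOLLOW(S) ⊇ {$}; new: +{$}
  FOLLOW(S)={$}  FOLLOW(A)={$}  FOLLOW(B)={b}
pass 2:
  A→B: FOLLOW(B) ⊇ FOLLOW(A) ⊇ {$}; new: +{$}
  FOLLOW(S)={$}  FOLLOW(A)={$}  FOLLOW(B)={$,b}
pass 3: (stable)
  FOLLOW(S)={$}  FOLLOW(A)={$}  FOLLOW(B)={$,b}

FOLLOW(B) = ["$", "b"]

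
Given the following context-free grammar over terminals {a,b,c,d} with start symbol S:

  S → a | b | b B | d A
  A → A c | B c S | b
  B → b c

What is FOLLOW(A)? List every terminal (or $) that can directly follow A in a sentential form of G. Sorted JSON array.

FIRST iteration:
round 1:
  A via A→b: +{b}
  B via B→b c: +{b}
  S via S→a: +{a}
  S via S→b: +{b}
  S via S→d A: +{d}
  S: {a,b,d}  A: {b}  B: {b}
round 2: (stable)
  S: {a,b,d}  A: {b}  B: {b}

FOLLOW sets:
initialize: $ ∈ FOLLOW(S)
round 1:
  A→A c: FOLLOW(A) ⊇ FIRST(c) = {c}; new: +{c}
  A→B c S: FOLLOW(B) ⊇ FIRST(c) = {c}; new: +{c}
  A→B c S: FOLLOW(S) ⊇ FOLLOW(A) ⊇ {c}; new: +{c}
  S→b B: FOLLOW(B) ⊇ FOLLOW(S) ⊇ {$,c}; new: +{$}
  S→d A: FOLLOW(A) ⊇ FOLLOW(S) ⊇ {$,c}; new: +{$}
  S: {$,c}  A: {$,c}  B: {$,c}
round 2: (stable)
  S: {$,c}  A: {$,c}  B: {$,c}

FOLLOW(A) = ["$", "c"]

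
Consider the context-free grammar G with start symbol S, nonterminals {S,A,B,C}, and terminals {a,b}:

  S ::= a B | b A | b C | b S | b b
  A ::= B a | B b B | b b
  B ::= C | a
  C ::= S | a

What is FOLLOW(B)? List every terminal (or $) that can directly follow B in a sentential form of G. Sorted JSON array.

FIRST sets, iterate to fixpoint:
[1]
  A via A→b b: +{b}
  B via B→a: +{a}
  C via C→a: +{a}
  S via S→a B: +{a}
  S via S→b A: +{b}
  S: {a,b}  A: {b}  B: {a}  C: {a}
[2]
  A via A→B a: +{a}
  C via C→S: +{b}
  S: {a,b}  A: {a,b}  B: {a}  C: {a,b}
[3]
  B via B→C: +{b}
  S: {a,b}  A: {a,b}  B: {a,b}  C: {a,b}
[4] (no change)
  S: {a,b}  A: {a,b}  B: {a,b}  C: {a,b}

Compute FOLLOW by fixpoint:
seed FOLLOW(S) with $
iter 1:
  A→B a: FOLLOW(B) ⊇ FIRST(a) = {a}; new: +{a}
  A→B b B: FOLLOW(B) ⊇ FIRST(b) = {b}; new: +{b}
  B→C: FOLLOW(C) ⊇ FOLLOW(B) ⊇ {a,b}; new: +{a,b}
  C→S: FOLLOW(S) ⊇ FOLLOW(C) ⊇ {a,b}; new: +{a,b}
  S→a B: FOLLOW(B) ⊇ FOLLOW(S) ⊇ {$,a,b}; new: +{$}
  S→b A: FOLLOW(A) ⊇ FOLLOW(S) ⊇ {$,a,b}; new: +{$,a,b}
  S→b C: FOLLOW(C) ⊇ FOLLOW(S) ⊇ {$,a,b}; new: +{$}
  S: {$,a,b}  A: {$,a,b}  B: {$,a,b}  C: {$,a,b}
iter 2: done
  S: {$,a,b}  A: {$,a,b}  B: {$,a,b}  C: {$,a,b}

FOLLOW(B) = ["$", "a", "b"]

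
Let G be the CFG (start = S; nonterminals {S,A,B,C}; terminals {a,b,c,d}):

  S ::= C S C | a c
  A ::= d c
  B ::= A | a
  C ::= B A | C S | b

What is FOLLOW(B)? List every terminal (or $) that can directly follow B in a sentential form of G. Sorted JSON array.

Compute FIRST by fixpoint:
pass 1:
  A via A→d c: +{d}
  B via B→A: +{d}
  B via B→a: +{a}
  C via C→B A: +{a,d}
  C via C→b: +{b}
  S via S→C S C: +{a,b,d}
  S: {a,b,d}  A: {d}  B: {a,d}  C: {a,b,d}
pass 2: done
  S: {a,b,d}  A: {d}  B: {a,d}  C: {a,b,d}

FOLLOW iteration:
FOLLOW(S) := {$}
[1]
  C→B A: FOLLOW(B) ⊇ FIRST(A) = {d}; new: +{d}
  C→C S: FOLLOW(C) ⊇ FIRST(S) = {a,b,d}; new: +{a,b,d}
  C→C S: FOLLOW(S) ⊇ FOLLOW(C) ⊇ {a,b,d}; new: +{a,b,d}
  S→C S C: FOLLOW(C) ⊇ FOLLOW(S) ⊇ {$,a,b,d}; new: +{$}
  FOLLOW[S]={$,a,b,d}  FOLLOW[A]={}  FOLLOW[B]={d}  FOLLOW[C]={$,a,b,d}
[2]
  B→A: FOLLOW(A) ⊇ FOLLOW(B) ⊇ {d}; new: +{d}
  C→B A: FOLLOW(A) ⊇ FOLLOW(C) ⊇ {$,a,b,d}; new: +{$,a,b}
  FOLLOW[S]={$,a,b,d}  FOLLOW[A]={$,a,b,d}  FOLLOW[B]={d}  FOLLOW[C]={$,a,b,d}
[3] — fixpoint
  FOLLOW[S]={$,a,b,d}  FOLLOW[A]={$,a,b,d}  FOLLOW[B]={d}  FOLLOW[C]={$,a,b,d}

FOLLOW(B) = ["d"]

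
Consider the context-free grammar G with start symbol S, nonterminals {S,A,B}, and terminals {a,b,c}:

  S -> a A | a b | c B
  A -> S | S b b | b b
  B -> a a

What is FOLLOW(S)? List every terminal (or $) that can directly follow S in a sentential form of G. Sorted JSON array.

FIRST sets, iterate to fixpoint:
iter 1:
  A via A→b b: +{b}
  B via B→a a: +{a}
  S via S→a A: +{a}
  S via S→c B: +{c}
  FIRST[S]={a,c}  FIRST[A]={b}  FIRST[B]={a}
iter 2:
  A via A→S: +{a,c}
  FIRST[S]={a,c}  FIRST[A]={a,b,c}  FIRST[B]={a}
iter 3: (stable)
  FIRST[S]={a,c}  FIRST[A]={a,b,c}  FIRST[B]={a}

Compute FOLLOW by fixpoint:
FOLLOW(S) := {$}
[1]
  A→S b b: FOLLOW(S) ⊇ FIRST(b) = {b}; new: +{b}
  S→a A: FOLLOW(A) ⊇ FOLLOW(S) ⊇ {$,b}; new: +{$,b}
  S→c B: FOLLOW(B) ⊇ FOLLOW(S) ⊇ {$,b}; new: +{$,b}
  S: {$,b}  A: {$,b}  B: {$,b}
[2] — fixpoint
  S: {$,b}  A: {$,b}  B: {$,b}

FOLLOW(S) = ["$", "b"]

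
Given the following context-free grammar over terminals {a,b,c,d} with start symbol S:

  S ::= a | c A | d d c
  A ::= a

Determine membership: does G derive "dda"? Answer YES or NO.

CNF form of G:
  S -> T0 A | T1 X2 | a
  A -> a
  T0 -> c
  T1 -> d
  X2 -> T1 T0

CYK table (by increasing span):
  [0..0]={T1}  "d"  orig:{}
  [1..1]={T1}  "d"  orig:{}
  [2..2]={A,S}  "a"
  [0..1]=∅  "dd"
  [1..2]=∅  "da"
  [0..2]=∅  "dda"

S ∉ T[0,2] ⇒ NO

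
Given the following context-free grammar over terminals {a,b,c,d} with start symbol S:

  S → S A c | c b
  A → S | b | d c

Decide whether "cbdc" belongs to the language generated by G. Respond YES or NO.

Convert to CNF:
  S -> S X4 | T0 T1
  A -> S X3 | T0 T1 | T2 T0 | b
  T0 -> c
  T1 -> b
  T2 -> d
  X3 -> A T0
  X4 -> A T0

CYK table (by increasing span):
  T[0,0] 'c' = {T0}  orig:{}
  T[1,1] 'b' = {A,T1}  orig:{A}
  T[2,2] 'd' = {T2}  orig:{}
  T[3,3] 'c' = {T0}  orig:{}
  T[0,1] 'cb' = {A,S}
  T[1,2] 'bd' = ∅
  T[2,3] 'dc' = {A}
  T[0,2] 'cbd' = ∅
  T[1,3] 'bdc' = ∅
  T[0,3] 'cbdc' = ∅

S ∉ T[0,3] ⇒ NO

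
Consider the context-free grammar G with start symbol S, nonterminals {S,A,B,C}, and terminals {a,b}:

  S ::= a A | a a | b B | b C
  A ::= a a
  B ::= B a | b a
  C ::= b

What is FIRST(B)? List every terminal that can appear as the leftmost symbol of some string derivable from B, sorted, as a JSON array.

Compute FIRST by fixpoint:
pass 1:
  A via A→a a: +{a}
  B via B→b a: +{b}
  C via C→b: +{b}
  S via S→a A: +{a}
  S via S→b B: +{b}
  FIRST[S]={a,b}  FIRST[A]={a}  FIRST[B]={b}  FIRST[C]={b}
pass 2: — fixpoint
  FIRST[S]={a,b}  FIRST[A]={a}  FIRST[B]={b}  FIRST[C]={b}

FIRST(B) = ["b"]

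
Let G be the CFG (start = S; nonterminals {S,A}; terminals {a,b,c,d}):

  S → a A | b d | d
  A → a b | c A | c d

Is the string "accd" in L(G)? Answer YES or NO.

CNF form of G:
  S -> T0 A | T1 T3 | d
  A -> T0 T1 | T2 A | T2 T3
  T0 -> a
  T1 -> b
  T2 -> c
  T3 -> d

CYK table (by increasing span):
  T[0,0] 'a' = {T0}  orig:{}
  T[1,1] 'c' = {T2}  orig:{}
  T[2,2] 'c' = {T2}  orig:{}
  T[3,3] 'd' = {S,T3}  orig:{S}
  T[0,1] 'ac' = ∅
  T[1,2] 'cc' = ∅
  T[2,3] 'cd' = {A}
  T[0,2] 'acc' = ∅
  T[1,3] 'ccd' = {A}
  T[0,3] 'accd' = {S}

S ∈ T[0,3] ⇒ YES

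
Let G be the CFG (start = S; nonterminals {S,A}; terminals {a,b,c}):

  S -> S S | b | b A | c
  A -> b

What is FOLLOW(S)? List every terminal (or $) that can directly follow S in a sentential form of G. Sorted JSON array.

FIRST sets, iterate to fixpoint:
[1]
  A via A→b: +{b}
  S via S→b: +{b}
  S via S→c: +{c}
  FIRST(S)={b,c}  FIRST(A)={b}
[2] (no change)
  FIRST(S)={b,c}  FIRST(A)={b}

Compute FOLLOW by fixpoint:
seed FOLLOW(S) with $
pass 1:
  S→S S: FOLLOW(S) ⊇ FIRST(S) = {b,c}; new: +{b,c}
  S→b A: FOLLOW(A) ⊇ FOLLOW(S) ⊇ {$,b,c}; new: +{$,b,c}
  S: {$,b,c}  A: {$,b,c}
pass 2: (stable)
  S: {$,b,c}  A: {$,b,c}

FOLLOW(S) = ["$", "b", "c"]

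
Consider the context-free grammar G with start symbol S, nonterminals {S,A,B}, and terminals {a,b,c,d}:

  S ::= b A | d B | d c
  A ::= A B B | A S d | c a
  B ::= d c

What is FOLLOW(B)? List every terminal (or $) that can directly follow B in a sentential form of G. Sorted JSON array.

FIRST iteration:
round 1:
  A via A→c a: +{c}
  B via B→d c: +{d}
  S via S→b A: +{b}
  S via S→d B: +{d}
  S: {b,d}  A: {c}  B: {d}
round 2: (stable)
  S: {b,d}  A: {c}  B: {d}

Compute FOLLOW by fixpoint:
seed FOLLOW(S) with $
pass 1:
  A→A B B: FOLLOW(A) ⊇ FIRST(B) = {d}; new: +{d}
  A→A B B: FOLLOW(B) ⊇ FIRST(B) = {d}; new: +{d}
  A→A S d: FOLLOW(A) ⊇ FIRST(S) = {b,d}; new: +{b}
  A→A S d: FOLLOW(S) ⊇ FIRST(d) = {d}; new: +{d}
  S→b A: FOLLOW(A) ⊇ FOLLOW(S) ⊇ {$,d}; new: +{$}
  S→d B: FOLLOW(B) ⊇ FOLLOW(S) ⊇ {$,d}; new: +{$}
  FOLLOW[S]={$,d}  FOLLOW[A]={$,b,d}  FOLLOW[B]={$,d}
pass 2:
  A→A B B: FOLLOW(B) ⊇ FOLLOW(A) ⊇ {$,b,d}; new: +{b}
  FOLLOW[S]={$,d}  FOLLOW[A]={$,b,d}  FOLLOW[B]={$,b,d}
pass 3: (no change)
  FOLLOW[S]={$,d}  FOLLOW[A]={$,b,d}  FOLLOW[B]={$,b,d}

FOLLOW(B) = ["$", "b", "d"]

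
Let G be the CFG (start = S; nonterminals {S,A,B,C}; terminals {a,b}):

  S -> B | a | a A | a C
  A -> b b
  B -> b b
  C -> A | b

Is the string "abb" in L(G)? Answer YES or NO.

Convert to CNF:
  S -> T0 T0 | T1 A | T1 C | a
  A -> T0 T0
  B -> T0 T0
  C -> T0 T0 | b
  T0 -> b
  T1 -> a

CYK fill:
  T[0,0] 'a' = {S,T1}  orig:{S}
  T[1,1] 'b' = {C,T0}  orig:{C}
  T[2,2] 'b' = {C,T0}  orig:{C}
  T[0,1] 'ab' = {S}
  T[1,2] 'bb' = {A,B,C,S}
  T[0,2] 'abb' = {S}

S ∈ T[0,2] ⇒ YES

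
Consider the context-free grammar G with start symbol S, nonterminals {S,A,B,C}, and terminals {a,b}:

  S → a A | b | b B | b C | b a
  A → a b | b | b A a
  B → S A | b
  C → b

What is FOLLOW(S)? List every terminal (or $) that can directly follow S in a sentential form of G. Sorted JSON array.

FIRST iteration:
pass 1:
  A via A→a b: +{a}
  A via A→b: +{b}
  B via B→b: +{b}
  C via C→b: +{b}
  S via S→a A: +{a}
  S via S→b: +{b}
  S: {a,b}  A: {a,b}  B: {b}  C: {b}
pass 2:
  B via B→S A: +{a}
  S: {a,b}  A: {a,b}  B: {a,b}  C: {b}
pass 3: — fixpoint
  S: {a,b}  A: {a,b}  B: {a,b}  C: {b}

FOLLOW iteration:
initialize: $ ∈ FOLLOW(S)
pass 1:
  A→b A a: FOLLOW(A) ⊇ FIRST(a) = {a}; new: +{a}
  B→S A: FOLLOW(S) ⊇ FIRST(A) = {a,b}; new: +{a,b}
  S→a A: FOLLOW(A) ⊇ FOLLOW(S) ⊇ {$,a,b}; new: +{$,b}
  S→b B: FOLLOW(B) ⊇ FOLLOW(S) ⊇ {$,a,b}; new: +{$,a,b}
  S→b C: FOLLOW(C) ⊇ FOLLOW(S) ⊇ {$,a,b}; new: +{$,a,b}
  S: {$,a,b}  A: {$,a,b}  B: {$,a,b}  C: {$,a,b}
pass 2: done
  S: {$,a,b}  A: {$,a,b}  B: {$,a,b}  C: {$,a,b}

FOLLOW(S) = ["$", "a", "b"]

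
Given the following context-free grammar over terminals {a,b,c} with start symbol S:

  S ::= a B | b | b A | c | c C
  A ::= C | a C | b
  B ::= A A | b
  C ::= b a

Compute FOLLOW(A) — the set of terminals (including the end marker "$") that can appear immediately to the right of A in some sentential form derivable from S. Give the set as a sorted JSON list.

FIRST sets, iterate to fixpoint:
[1]
  A via A→a C: +{a}
  A via A→b: +{b}
  B via B→A A: +{a,b}
  C via C→b a: +{b}
  S via S→a B: +{a}
  S via S→b: +{b}
  S via S→c: +{c}
  FIRST[S]={a,b,c}  FIRST[A]={a,b}  FIRST[B]={a,b}  FIRST[C]={b}
[2] done
  FIRST[S]={a,b,c}  FIRST[A]={a,b}  FIRST[B]={a,b}  FIRST[C]={b}

FOLLOW sets:
FOLLOW(S) := {$}
pass 1:
  B→A A: FOLLOW(A) ⊇ FIRST(A) = {a,b}; new: +{a,b}
  S→a B: FOLLOW(B) ⊇ FOLLOW(S) ⊇ {$}; new: +{$}
  S→b A: FOLLOW(A) ⊇ FOLLOW(S) ⊇ {$}; new: +{$}
  S→c C: FOLLOW(C) ⊇ FOLLOW(S) ⊇ {$}; new: +{$}
  FOLLOW(S)={$}  FOLLOW(A)={$,a,b}  FOLLOW(B)={$}  FOLLOW(C)={$}
pass 2:
  A→C: FOLLOW(C) ⊇ FOLLOW(A) ⊇ {$,a,b}; new: +{a,b}
  FOLLOW(S)={$}  FOLLOW(A)={$,a,b}  FOLLOW(B)={$}  FOLLOW(C)={$,a,b}
pass 3: done
  FOLLOW(S)={$}  FOLLOW(A)={$,a,b}  FOLLOW(B)={$}  FOLLOW(C)={$,a,b}

FOLLOW(A) = ["$", "a", "b"]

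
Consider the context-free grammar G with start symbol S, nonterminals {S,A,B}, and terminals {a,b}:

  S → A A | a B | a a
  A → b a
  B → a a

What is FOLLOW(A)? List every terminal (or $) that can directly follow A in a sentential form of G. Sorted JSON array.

FIRST iteration:
[1]
  A via A→b a: +{b}
  B via B→a a: +{a}
  S via S→A A: +{b}
  S via S→a B: +{a}
  S: {a,b}  A: {b}  B: {a}
[2] — fixpoint
  S: {a,b}  A: {b}  B: {a}

FOLLOW iteration:
initialize: $ ∈ FOLLOW(S)
[1]
  S→A A: FOLLOW(A) ⊇ FIRST(A) = {b}; new: +{b}
  S→A A: FOLLOW(A) ⊇ FOLLOW(S) ⊇ {$}; new: +{$}
  S→a B: FOLLOW(B) ⊇ FOLLOW(S) ⊇ {$}; new: +{$}
  FOLLOW[S]={$}  FOLLOW[A]={$,b}  FOLLOW[B]={$}
[2] (stable)
  FOLLOW[S]={$}  FOLLOW[A]={$,b}  FOLLOW[B]={$}

FOLLOW(A) = ["$", "b"]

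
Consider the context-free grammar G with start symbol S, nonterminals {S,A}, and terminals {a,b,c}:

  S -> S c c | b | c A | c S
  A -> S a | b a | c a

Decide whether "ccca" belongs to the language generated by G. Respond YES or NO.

CNF form of G:
  S -> S X3 | T2 A | T2 S | b
  A -> S T0 | T1 T0 | T2 T0
  T0 -> a
  T1 -> b
  T2 -> c
  X3 -> T2 T2

CYK fill:
  T[0,0] 'c' = {T2}  orig:{}
  T[1,1] 'c' = {T2}  orig:{}
  T[2,2] 'c' = {T2}  orig:{}
  T[3,3] 'a' = {T0}  orig:{}
  T[0,1] 'cc' = {X3}  orig:{}
  T[1,2] 'cc' = {X3}  orig:{}
  T[2,3] 'ca' = {A}
  T[0,2] 'ccc' = ∅
  T[1,3] 'cca' = {S}
  T[0,3] 'ccca' = {S}

S ∈ T[0,3] ⇒ YES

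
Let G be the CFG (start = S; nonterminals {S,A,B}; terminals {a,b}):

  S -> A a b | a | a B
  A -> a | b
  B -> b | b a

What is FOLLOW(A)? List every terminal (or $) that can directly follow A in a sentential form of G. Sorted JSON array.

Compute FIRST by fixpoint:
iter 1:
  A via A→a: +{a}
  A via A→b: +{b}
  B via B→b: +{b}
  S via S→A a b: +{a,b}
  FIRST(S)={a,b}  FIRST(A)={a,b}  FIRST(B)={b}
iter 2: (stable)
  FIRST(S)={a,b}  FIRST(A)={a,b}  FIRST(B)={b}

FOLLOW iteration:
FOLLOW(S) := {$}
[1]
  S→A a b: FOLLOW(A) ⊇ FIRST(a) = {a}; new: +{a}
  S→a B: FOLLOW(B) ⊇ FOLLOW(S) ⊇ {$}; new: +{$}
  FOLLOW(S)={$}  FOLLOW(A)={a}  FOLLOW(B)={$}
[2] done
  FOLLOW(S)={$}  FOLLOW(A)={a}  FOLLOW(B)={$}

FOLLOW(A) = ["a"]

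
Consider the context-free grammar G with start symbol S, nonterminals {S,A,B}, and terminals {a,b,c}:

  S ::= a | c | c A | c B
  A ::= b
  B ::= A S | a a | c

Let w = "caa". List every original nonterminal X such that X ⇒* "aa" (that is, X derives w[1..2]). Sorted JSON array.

Convert to CNF:
  S -> T1 A | T1 B | a | c
  A -> b
  B -> A S | T0 T0 | c
  T0 -> a
  T1 -> c

CYK fill — only the sub-triangle for w[1..2]:
  cell(1,1) a: {S,T0}  orig:{S}
  cell(2,2) a: {S,T0}  orig:{S}
  cell(1,2) aa: {B}

Original NTs in T[1,2] deriving "aa": ["B"]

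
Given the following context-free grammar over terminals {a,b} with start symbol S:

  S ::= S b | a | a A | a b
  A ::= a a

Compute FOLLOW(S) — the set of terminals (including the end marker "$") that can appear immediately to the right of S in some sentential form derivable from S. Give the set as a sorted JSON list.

FIRST sets, iterate to fixpoint:
iter 1:
  A via A→a a: +{a}
  S via S→a: +{a}
  FIRST(S)={a}  FIRST(A)={a}
iter 2: (stable)
  FIRST(S)={a}  FIRST(A)={a}

Compute FOLLOW by fixpoint:
initialize: $ ∈ FOLLOW(S)
round 1:
  S→S b: FOLLOW(S) ⊇ FIRST(b) = {b}; new: +{b}
  S→a A: FOLLOW(A) ⊇ FOLLOW(S) ⊇ {$,b}; new: +{$,b}
  FOLLOW[S]={$,b}  FOLLOW[A]={$,b}
round 2: — fixpoint
  FOLLOW[S]={$,b}  FOLLOW[A]={$,b}

FOLLOW(S) = ["$", "b"]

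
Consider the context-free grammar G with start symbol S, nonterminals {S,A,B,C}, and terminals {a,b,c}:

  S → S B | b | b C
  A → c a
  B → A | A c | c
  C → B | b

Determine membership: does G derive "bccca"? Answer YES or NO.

Convert to CNF:
  S -> S B | T2 C | b
  A -> T0 T1
  B -> A T0 | T0 T1 | c
  C -> A T0 | T0 T1 | b | c
  T0 -> c
  T1 -> a
  T2 -> b

CYK table (by increasing span):
  [0..0]={C,S,T2}  "b"  orig:{C,S}
  [1..1]={B,C,T0}  "c"  orig:{B,C}
  [2..2]={B,C,T0}  "c"  orig:{B,C}
  [3..3]={B,C,T0}  "c"  orig:{B,C}
  [4..4]={T1}  "a"  orig:{}
  [0..1]={S}  "bc"
  [1..2]=∅  "cc"
  [2..3]=∅  "cc"
  [3..4]={A,B,C}  "ca"
  [0..2]={S}  "bcc"
  [1..3]=∅  "ccc"
  [2..4]=∅  "cca"
  [0..3]={S}  "bccc"
  [1..4]=∅  "ccca"
  [0..4]={S}  "bccca"

S ∈ T[0,4] ⇒ YES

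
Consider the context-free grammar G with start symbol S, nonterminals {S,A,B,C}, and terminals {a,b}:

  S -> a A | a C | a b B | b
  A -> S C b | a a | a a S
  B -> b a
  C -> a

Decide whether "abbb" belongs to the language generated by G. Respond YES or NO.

Convert to CNF:
  S -> T1 A | T1 C | T1 X4 | b
  A -> S X2 | T1 T1 | T1 X3
  B -> T0 T1
  C -> a
  T0 -> b
  T1 -> a
  X2 -> C T0
  X3 -> T1 S
  X4 -> T0 B

CYK table (by increasing span):
  cell(0,0) a: {C,T1}  orig:{C}
  cell(1,1) b: {S,T0}  orig:{S}
  cell(2,2) b: {S,T0}  orig:{S}
  cell(3,3) b: {S,T0}  orig:{S}
  cell(0,1) ab: {X2,X3}  orig:{}
  cell(1,2) bb: ∅
  cell(2,3) bb: ∅
  cell(0,2) abb: ∅
  cell(1,3) bbb: ∅
  cell(0,3) abbb: ∅

S ∉ T[0,3] ⇒ NO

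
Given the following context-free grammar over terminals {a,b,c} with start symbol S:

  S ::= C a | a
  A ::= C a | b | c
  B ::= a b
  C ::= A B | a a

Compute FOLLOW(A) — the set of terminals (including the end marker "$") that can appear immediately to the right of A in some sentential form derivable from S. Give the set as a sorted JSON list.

FIRST iteration:
round 1:
  A via A→b: +{b}
  A via A→c: +{c}
  B via B→a b: +{a}
  C via C→A B: +{b,c}
  C via C→a a: +{a}
  S via S→C a: +{a,b,c}
  FIRST(S)={a,b,c}  FIRST(A)={b,c}  FIRST(B)={a}  FIRST(C)={a,b,c}
round 2:
  A via A→C a: +{a}
  FIRST(S)={a,b,c}  FIRST(A)={a,b,c}  FIRST(B)={a}  FIRST(C)={a,b,c}
round 3: done
  FIRST(S)={a,b,c}  FIRST(A)={a,b,c}  FIRST(B)={a}  FIRST(C)={a,b,c}

Compute FOLLOW by fixpoint:
seed FOLLOW(S) with $
[1]
  A→C a: FOLLOW(C) ⊇ FIRST(a) = {a}; new: +{a}
  C→A B: FOLLOW(A) ⊇ FIRST(B) = {a}; new: +{a}
  C→A B: FOLLOW(B) ⊇ FOLLOW(C) ⊇ {a}; new: +{a}
  S: {$}  A: {a}  B: {a}  C: {a}
[2] done
  S: {$}  A: {a}  B: {a}  C: {a}

FOLLOW(A) = ["a"]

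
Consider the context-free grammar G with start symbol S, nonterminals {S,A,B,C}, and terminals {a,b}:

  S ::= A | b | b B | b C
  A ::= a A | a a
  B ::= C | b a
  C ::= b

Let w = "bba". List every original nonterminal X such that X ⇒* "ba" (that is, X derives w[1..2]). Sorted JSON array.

Convert to CNF:
  S -> T0 A | T0 T0 | T1 B | T1 C | b
  A -> T0 A | T0 T0
  B -> T1 T0 | b
  C -> b
  T0 -> a
  T1 -> b

Fill CYK table bottom-up (cells [i..j] with 1 ≤ i ≤ j ≤ 2 only):
  [1..1]={B,C,S,T1}  "b"  orig:{B,C,S}
  [2..2]={T0}  "a"  orig:{}
  [1..2]={B}  "ba"

Original NTs in T[1,2] deriving "ba": ["B"]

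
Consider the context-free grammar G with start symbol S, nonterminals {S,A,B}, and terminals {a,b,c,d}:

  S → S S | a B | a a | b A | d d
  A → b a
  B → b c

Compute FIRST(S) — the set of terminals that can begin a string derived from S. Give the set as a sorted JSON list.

Compute FIRST by fixpoint:
round 1:
  A via A→b a: +{b}
  B via B→b c: +{b}
  S via S→a B: +{a}
  S via S→b A: +{b}
  S via S→d d: +{d}
  FIRST[S]={a,b,d}  FIRST[A]={b}  FIRST[B]={b}
round 2: (stable)
  FIRST[S]={a,b,d}  FIRST[A]={b}  FIRST[B]={b}

FIRST(S) = ["a", "b", "d"]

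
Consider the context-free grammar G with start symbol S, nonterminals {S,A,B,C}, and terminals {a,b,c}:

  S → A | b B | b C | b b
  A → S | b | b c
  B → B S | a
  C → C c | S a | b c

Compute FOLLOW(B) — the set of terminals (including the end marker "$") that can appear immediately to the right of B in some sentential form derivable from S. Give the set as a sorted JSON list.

FIRST iteration:
[1]
  A via A→b: +{b}
  B via B→a: +{a}
  C via C→b c: +{b}
  S via S→A: +{b}
  S: {b}  A: {b}  B: {a}  C: {b}
[2] — fixpoint
  S: {b}  A: {b}  B: {a}  C: {b}

FOLLOW iteration:
seed FOLLOW(S) with $
iter 1:
  B→B S: FOLLOW(B) ⊇ FIRST(S) = {b}; new: +{b}
  B→B S: FOLLOW(S) ⊇ FOLLOW(B) ⊇ {b}; new: +{b}
  C→C c: FOLLOW(C) ⊇ FIRST(c) = {c}; new: +{c}
  C→S a: FOLLOW(S) ⊇ FIRST(a) = {a}; new: +{a}
  S→A: FOLLOW(A) ⊇ FOLLOW(S) ⊇ {$,a,b}; new: +{$,a,b}
  S→b B: FOLLOW(B) ⊇ FOLLOW(S) ⊇ {$,a,b}; new: +{$,a}
  S→b C: FOLLOW(C) ⊇ FOLLOW(S) ⊇ {$,a,b}; new: +{$,a,b}
  S: {$,a,b}  A: {$,a,b}  B: {$,a,b}  C: {$,a,b,c}
iter 2: done
  S: {$,a,b}  A: {$,a,b}  B: {$,a,b}  C: {$,a,b,c}

FOLLOW(B) = ["$", "a", "b"]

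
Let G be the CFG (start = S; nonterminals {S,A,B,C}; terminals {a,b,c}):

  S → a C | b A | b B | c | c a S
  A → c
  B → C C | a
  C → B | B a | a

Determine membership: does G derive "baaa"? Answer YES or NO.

CNF form of G:
  S -> T0 C | T1 A | T1 B | T2 X3 | c
  A -> c
  B -> C C | a
  C -> B T0 | C C | a
  T0 -> a
  T1 -> b
  T2 -> c
  X3 -> T0 S

Fill CYK table bottom-up:
  cell(0,0) b: {T1}  orig:{}
  cell(1,1) a: {B,C,T0}  orig:{B,C}
  cell(2,2) a: {B,C,T0}  orig:{B,C}
  cell(3,3) a: {B,C,T0}  orig:{B,C}
  cell(0,1) ba: {S}
  cell(1,2) aa: {B,C,S}
  cell(2,3) aa: {B,C,S}
  cell(0,2) baa: {S}
  cell(1,3) aaa: {B,C,S,X3}  orig:{B,C,S}
  cell(0,3) baaa: {S}

S ∈ T[0,3] ⇒ YES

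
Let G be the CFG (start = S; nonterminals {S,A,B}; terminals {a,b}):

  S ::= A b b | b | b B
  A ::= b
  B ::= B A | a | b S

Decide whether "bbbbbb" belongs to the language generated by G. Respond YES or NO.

Convert to CNF:
  S -> A X1 | T0 B | b
  A -> b
  B -> B A | T0 S | a
  T0 -> b
  X1 -> T0 T0

Fill CYK table bottom-up:
  cell(0,0) b: {A,S,T0}  orig:{A,S}
  cell(1,1) b: {A,S,T0}  orig:{A,S}
  cell(2,2) b: {A,S,T0}  orig:{A,S}
  cell(3,3) b: {A,S,T0}  orig:{A,S}
  cell(4,4) b: {A,S,T0}  orig:{A,S}
  cell(5,5) b: {A,S,T0}  orig:{A,S}
  cell(0,1) bb: {B,X1}  orig:{B}
  cell(1,2) bb: {B,X1}  orig:{B}
  cell(2,3) bb: {B,X1}  orig:{B}
  cell(3,4) bb: {B,X1}  orig:{B}
  cell(4,5) bb: {B,X1}  orig:{B}
  cell(0,2) bbb: {B,S}
  cell(1,3) bbb: {B,S}
  cell(2,4) bbb: {B,S}
  cell(3,5) bbb: {B,S}
  cell(0,3) bbbb: {B,S}
  cell(1,4) bbbb: {B,S}
  cell(2,5) bbbb: {B,S}
  cell(0,4) bbbbb: {B,S}
  cell(1,5) bbbbb: {B,S}
  cell(0,5) bbbbbb: {B,S}

S ∈ T[0,5] ⇒ YES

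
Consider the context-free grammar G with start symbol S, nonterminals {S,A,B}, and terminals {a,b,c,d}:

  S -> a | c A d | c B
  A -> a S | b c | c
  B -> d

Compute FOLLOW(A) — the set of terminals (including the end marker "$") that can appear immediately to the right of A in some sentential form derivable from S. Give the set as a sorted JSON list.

FIRST sets, iterate to fixpoint:
iter 1:
  A via A→a S: +{a}
  A via A→b c: +{b}
  A via A→c: +{c}
  B via B→d: +{d}
  S via S→a: +{a}
  S via S→c A d: +{c}
  FIRST(S)={a,c}  FIRST(A)={a,b,c}  FIRST(B)={d}
iter 2: done
  FIRST(S)={a,c}  FIRST(A)={a,b,c}  FIRST(B)={d}

Compute FOLLOW by fixpoint:
initialize: $ ∈ FOLLOW(S)
iter 1:
  S→c A d: FOLLOW(A) ⊇ FIRST(d) = {d}; new: +{d}
  S→c B: FOLLOW(B) ⊇ FOLLOW(S) ⊇ {$}; new: +{$}
  FOLLOW[S]={$}  FOLLOW[A]={d}  FOLLOW[B]={$}
iter 2:
  A→a S: FOLLOW(S) ⊇ FOLLOW(A) ⊇ {d}; new: +{d}
  S→c B: FOLLOW(B) ⊇ FOLLOW(S) ⊇ {$,d}; new: +{d}
  FOLLOW[S]={$,d}  FOLLOW[A]={d}  FOLLOW[B]={$,d}
iter 3: (no change)
  FOLLOW[S]={$,d}  FOLLOW[A]={d}  FOLLOW[B]={$,d}

FOLLOW(A) = ["d"]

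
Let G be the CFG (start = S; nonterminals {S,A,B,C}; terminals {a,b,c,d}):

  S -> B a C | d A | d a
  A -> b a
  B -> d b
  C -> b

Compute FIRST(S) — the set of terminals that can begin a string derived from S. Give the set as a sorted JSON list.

FIRST sets, iterate to fixpoint:
iter 1:
  A via A→b a: +{b}
  B via B→d b: +{d}
  C via C→b: +{b}
  S via S→B a C: +{d}
  S: {d}  A: {b}  B: {d}  C: {b}
iter 2: done
  S: {d}  A: {b}  B: {d}  C: {b}

FIRST(S) = ["d"]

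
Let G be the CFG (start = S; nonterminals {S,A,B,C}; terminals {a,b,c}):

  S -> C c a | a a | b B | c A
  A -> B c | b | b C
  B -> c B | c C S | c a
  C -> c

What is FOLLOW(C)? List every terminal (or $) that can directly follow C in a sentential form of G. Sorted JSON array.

FIRST sets, iterate to fixpoint:
iter 1:
  A via A→b: +{b}
  B via B→c B: +{c}
  C via C→c: +{c}
  S via S→C c a: +{c}
  S via S→a a: +{a}
  S via S→b B: +{b}
  FIRST(S)={a,b,c}  FIRST(A)={b}  FIRST(B)={c}  FIRST(C)={c}
iter 2:
  A via A→B c: +{c}
  FIRST(S)={a,b,c}  FIRST(A)={b,c}  FIRST(B)={c}  FIRST(C)={c}
iter 3: (no change)
  FIRST(S)={a,b,c}  FIRST(A)={b,c}  FIRST(B)={c}  FIRST(C)={c}

Compute FOLLOW by fixpoint:
initialize: $ ∈ FOLLOW(S)
round 1:
  A→B c: FOLLOW(B) ⊇ FIRST(c) = {c}; new: +{c}
  B→c C S: FOLLOW(C) ⊇ FIRST(S) = {a,b,c}; new: +{a,b,c}
  B→c C S: FOLLOW(S) ⊇ FOLLOW(B) ⊇ {c}; new: +{c}
  S→b B: FOLLOW(B) ⊇ FOLLOW(S) ⊇ {$,c}; new: +{$}
  S→c A: FOLLOW(A) ⊇ FOLLOW(S) ⊇ {$,c}; new: +{$,c}
  FOLLOW[S]={$,c}  FOLLOW[A]={$,c}  FOLLOW[B]={$,c}  FOLLOW[C]={a,b,c}
round 2:
  A→b C: FOLLOW(C) ⊇ FOLLOW(A) ⊇ {$,c}; new: +{$}
  FOLLOW[S]={$,c}  FOLLOW[A]={$,c}  FOLLOW[B]={$,c}  FOLLOW[C]={$,a,b,c}
round 3: — fixpoint
  FOLLOW[S]={$,c}  FOLLOW[A]={$,c}  FOLLOW[B]={$,c}  FOLLOW[C]={$,a,b,c}

FOLLOW(C) = ["$", "a", "b", "c"]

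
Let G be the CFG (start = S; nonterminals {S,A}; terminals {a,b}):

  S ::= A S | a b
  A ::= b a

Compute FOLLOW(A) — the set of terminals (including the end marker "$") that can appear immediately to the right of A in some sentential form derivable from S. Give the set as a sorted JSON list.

FIRST sets, iterate to fixpoint:
[1]
  A via A→b a: +{b}
  S via S→A S: +{b}
  S via S→a b: +{a}
  FIRST[S]={a,b}  FIRST[A]={b}
[2] (no change)
  FIRST[S]={a,b}  FIRST[A]={b}

Compute FOLLOW by fixpoint:
initialize: $ ∈ FOLLOW(S)
pass 1:
  S→A S: FOLLOW(A) ⊇ FIRST(S) = {a,b}; new: +{a,b}
  FOLLOW[S]={$}  FOLLOW[A]={a,b}
pass 2: (no change)
  FOLLOW[S]={$}  FOLLOW[A]={a,b}

FOLLOW(A) = ["a", "b"]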